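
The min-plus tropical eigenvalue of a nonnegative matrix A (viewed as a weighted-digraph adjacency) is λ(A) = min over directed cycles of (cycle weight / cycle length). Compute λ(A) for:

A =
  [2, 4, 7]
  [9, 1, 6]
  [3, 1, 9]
λ(A) = 1

Enumerate directed cycles and compute their means (weight / length). Sample:
  cycle 0 → 0: weight = 2, length = 1, mean = 2/1 ≈ 2.000
  cycle 1 → 1: weight = 1, length = 1, mean = 1/1 ≈ 1.000
  cycle 2 → 2: weight = 9, length = 1, mean = 9/1 ≈ 9.000
  cycle 0 → 1 → 0: weight = 13, length = 2, mean = 13/2 ≈ 6.500
  cycle 0 → 2 → 0: weight = 10, length = 2, mean = 10/2 ≈ 5.000
  cycle 1 → 0 → 1: weight = 13, length = 2, mean = 13/2 ≈ 6.500
Minimum mean = 1.000, attained e.g. along the cycle 1 → 1 with weight 1 and length 1. So λ(A) = 1/1 = 1.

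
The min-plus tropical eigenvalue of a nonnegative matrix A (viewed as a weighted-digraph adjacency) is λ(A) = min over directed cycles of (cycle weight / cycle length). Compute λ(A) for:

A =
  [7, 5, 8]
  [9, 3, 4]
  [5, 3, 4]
λ(A) = 3

Enumerate directed cycles and compute their means (weight / length). Sample:
  cycle 0 → 0: weight = 7, length = 1, mean = 7/1 ≈ 7.000
  cycle 1 → 1: weight = 3, length = 1, mean = 3/1 ≈ 3.000
  cycle 2 → 2: weight = 4, length = 1, mean = 4/1 ≈ 4.000
  cycle 0 → 1 → 0: weight = 14, length = 2, mean = 14/2 ≈ 7.000
  cycle 0 → 2 → 0: weight = 13, length = 2, mean = 13/2 ≈ 6.500
  cycle 1 → 0 → 1: weight = 14, length = 2, mean = 14/2 ≈ 7.000
Minimum mean = 3.000, attained e.g. along the cycle 1 → 1 with weight 3 and length 1. So λ(A) = 3/1 = 3.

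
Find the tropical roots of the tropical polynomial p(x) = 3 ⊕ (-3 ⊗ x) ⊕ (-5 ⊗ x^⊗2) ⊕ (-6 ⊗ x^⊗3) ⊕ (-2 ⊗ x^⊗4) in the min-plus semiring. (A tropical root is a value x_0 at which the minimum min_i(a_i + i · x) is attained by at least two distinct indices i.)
Roots: {-4, 1, 2, 6}

Each tropical root is a break point of the lower envelope of the lines y = a_i + i · x (there are 5 lines, with slopes 0, 1, ..., 4). Only the lines that attain the minimum somewhere contribute to roots; other lines are dominated. Here the surviving (envelope) indices are i = 4, i = 3, i = 2, i = 1, i = 0.
Intersections between consecutive envelope lines give the roots: for adjacent envelope indices i < j the intersection is x = (a_i − a_j) / (j − i). Reading off the sorted break points: {-4, 1, 2, 6}.
Verification: at each break x_0, at least two indices attain the minimum of min_i(a_i + i · x_0).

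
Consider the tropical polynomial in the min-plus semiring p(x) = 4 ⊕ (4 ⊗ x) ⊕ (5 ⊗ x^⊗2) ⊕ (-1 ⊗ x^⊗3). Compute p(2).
p(2) = 4

A tropical monomial a ⊗ x^⊗i evaluates to a + i · x. Evaluating each term at x = 2:
  Term 0 contributes 4 + 0 · 2 = 4
  Term 1 contributes 4 + 1 · 2 = 6
  Term 2 contributes 5 + 2 · 2 = 9
  Term 3 contributes -1 + 3 · 2 = 5
p(2) = ⊕ of these = min[4, 6, 9, 5] = 4.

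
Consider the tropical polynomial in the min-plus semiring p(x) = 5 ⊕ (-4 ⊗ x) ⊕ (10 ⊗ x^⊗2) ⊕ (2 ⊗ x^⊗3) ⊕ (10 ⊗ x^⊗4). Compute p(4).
p(4) = 0

A tropical monomial a ⊗ x^⊗i evaluates to a + i · x. Evaluating each term at x = 4:
  Term 0 contributes 5 + 0 · 4 = 5
  Term 1 contributes -4 + 1 · 4 = 0
  Term 2 contributes 10 + 2 · 4 = 18
  Term 3 contributes 2 + 3 · 4 = 14
  Term 4 contributes 10 + 4 · 4 = 26
p(4) = ⊕ of these = min[5, 0, 18, 14, 26] = 0.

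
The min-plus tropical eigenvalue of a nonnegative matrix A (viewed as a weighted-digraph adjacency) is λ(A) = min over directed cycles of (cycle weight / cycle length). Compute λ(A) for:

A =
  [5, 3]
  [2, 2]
λ(A) = 2

Enumerate directed cycles and compute their means (weight / length). Sample:
  cycle 0 → 0: weight = 5, length = 1, mean = 5/1 ≈ 5.000
  cycle 1 → 1: weight = 2, length = 1, mean = 2/1 ≈ 2.000
  cycle 0 → 1 → 0: weight = 5, length = 2, mean = 5/2 ≈ 2.500
  cycle 1 → 0 → 1: weight = 5, length = 2, mean = 5/2 ≈ 2.500
Minimum mean = 2.000, attained e.g. along the cycle 1 → 1 with weight 2 and length 1. So λ(A) = 2/1 = 2.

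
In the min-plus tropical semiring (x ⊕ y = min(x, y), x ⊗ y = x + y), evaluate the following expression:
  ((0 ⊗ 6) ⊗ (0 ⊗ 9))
((0 ⊗ 6) ⊗ (0 ⊗ 9)) = 15

Expand innermost to outermost. Recall ⊕ takes the minimum of its arguments and ⊗ takes their sum. Working out the expression ((0 ⊗ 6) ⊗ (0 ⊗ 9)) gives 15.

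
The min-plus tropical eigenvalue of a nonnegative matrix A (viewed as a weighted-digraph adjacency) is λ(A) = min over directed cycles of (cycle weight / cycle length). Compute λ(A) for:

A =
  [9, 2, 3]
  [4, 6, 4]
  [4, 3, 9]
λ(A) = 3

Enumerate directed cycles and compute their means (weight / length). Sample:
  cycle 0 → 0: weight = 9, length = 1, mean = 9/1 ≈ 9.000
  cycle 1 → 1: weight = 6, length = 1, mean = 6/1 ≈ 6.000
  cycle 2 → 2: weight = 9, length = 1, mean = 9/1 ≈ 9.000
  cycle 0 → 1 → 0: weight = 6, length = 2, mean = 6/2 ≈ 3.000
  cycle 0 → 2 → 0: weight = 7, length = 2, mean = 7/2 ≈ 3.500
  cycle 1 → 0 → 1: weight = 6, length = 2, mean = 6/2 ≈ 3.000
Minimum mean = 3.000, attained e.g. along the cycle 0 → 1 → 0 with weight 6 and length 2. So λ(A) = 6/2 = 3.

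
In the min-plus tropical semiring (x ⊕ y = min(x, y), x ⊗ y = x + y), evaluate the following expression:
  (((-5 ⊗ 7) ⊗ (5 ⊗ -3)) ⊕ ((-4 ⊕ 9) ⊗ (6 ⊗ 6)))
(((-5 ⊗ 7) ⊗ (5 ⊗ -3)) ⊕ ((-4 ⊕ 9) ⊗ (6 ⊗ 6))) = 4

Expand innermost to outermost. Recall ⊕ takes the minimum of its arguments and ⊗ takes their sum. Working out the expression (((-5 ⊗ 7) ⊗ (5 ⊗ -3)) ⊕ ((-4 ⊕ 9) ⊗ (6 ⊗ 6))) gives 4.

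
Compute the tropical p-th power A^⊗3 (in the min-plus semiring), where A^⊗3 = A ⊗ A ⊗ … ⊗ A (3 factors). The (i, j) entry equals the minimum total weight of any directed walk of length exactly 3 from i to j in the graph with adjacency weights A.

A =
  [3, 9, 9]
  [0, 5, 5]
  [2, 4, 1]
A^⊗3 =
  [9, 14, 11]
  [6, 10, 7]
  [4, 6, 3]

Each entry (A^⊗3)_ij equals the minimum over all length-3 walks i = v_0 → v_1 → … → v_3 = j of Σ_t A[v_t][v_{t+1}]. For example, for (i, j) = (0, 2) we minimise over 9 possible intermediate vertex sequences; the minimum is 11, attained along the walk 0 → 2 → 2 → 2.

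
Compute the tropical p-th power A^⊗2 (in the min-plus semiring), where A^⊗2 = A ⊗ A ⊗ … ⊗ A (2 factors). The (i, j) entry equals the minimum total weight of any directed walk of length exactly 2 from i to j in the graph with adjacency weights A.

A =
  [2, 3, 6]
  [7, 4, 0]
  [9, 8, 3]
A^⊗2 =
  [4, 5, 3]
  [9, 8, 3]
  [11, 11, 6]

Each entry (A^⊗2)_ij equals the minimum over all length-2 walks i = v_0 → v_1 → … → v_2 = j of Σ_t A[v_t][v_{t+1}]. For example, for (i, j) = (0, 2) we minimise over 3 possible intermediate vertex sequences; the minimum is 3, attained along the walk 0 → 1 → 2.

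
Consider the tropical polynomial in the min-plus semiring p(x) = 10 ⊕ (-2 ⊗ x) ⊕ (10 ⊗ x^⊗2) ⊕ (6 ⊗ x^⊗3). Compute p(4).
p(4) = 2

A tropical monomial a ⊗ x^⊗i evaluates to a + i · x. Evaluating each term at x = 4:
  Term 0 contributes 10 + 0 · 4 = 10
  Term 1 contributes -2 + 1 · 4 = 2
  Term 2 contributes 10 + 2 · 4 = 18
  Term 3 contributes 6 + 3 · 4 = 18
p(4) = ⊕ of these = min[10, 2, 18, 18] = 2.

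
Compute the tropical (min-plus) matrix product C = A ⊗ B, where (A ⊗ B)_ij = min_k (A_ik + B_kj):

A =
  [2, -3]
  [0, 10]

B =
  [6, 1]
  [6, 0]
A ⊗ B =
  [3, -3]
  [6, 1]

Apply the min-plus product entry-by-entry:
  C[0][0] = min over k of (A[0][0] + B[0][0] = 2 + 6 = 8, A[0][1] + B[1][0] = -3 + 6 = 3) = 3 (attained at k = 1)
  C[0][1] = min over k of (A[0][0] + B[0][1] = 2 + 1 = 3, A[0][1] + B[1][1] = -3 + 0 = -3) = -3 (attained at k = 1)
  C[1][0] = min over k of (A[1][0] + B[0][0] = 0 + 6 = 6, A[1][1] + B[1][0] = 10 + 6 = 16) = 6 (attained at k = 0)
  C[1][1] = min over k of (A[1][0] + B[0][1] = 0 + 1 = 1, A[1][1] + B[1][1] = 10 + 0 = 10) = 1 (attained at k = 0)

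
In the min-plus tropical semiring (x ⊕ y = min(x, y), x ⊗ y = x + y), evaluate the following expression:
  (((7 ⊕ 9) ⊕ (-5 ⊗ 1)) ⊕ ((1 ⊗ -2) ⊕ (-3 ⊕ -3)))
(((7 ⊕ 9) ⊕ (-5 ⊗ 1)) ⊕ ((1 ⊗ -2) ⊕ (-3 ⊕ -3))) = -4

Expand innermost to outermost. Recall ⊕ takes the minimum of its arguments and ⊗ takes their sum. Working out the expression (((7 ⊕ 9) ⊕ (-5 ⊗ 1)) ⊕ ((1 ⊗ -2) ⊕ (-3 ⊕ -3))) gives -4.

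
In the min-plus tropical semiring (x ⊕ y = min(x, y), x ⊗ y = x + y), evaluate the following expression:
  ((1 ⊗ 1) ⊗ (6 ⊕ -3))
((1 ⊗ 1) ⊗ (6 ⊕ -3)) = -1

Expand innermost to outermost. Recall ⊕ takes the minimum of its arguments and ⊗ takes their sum. Working out the expression ((1 ⊗ 1) ⊗ (6 ⊕ -3)) gives -1.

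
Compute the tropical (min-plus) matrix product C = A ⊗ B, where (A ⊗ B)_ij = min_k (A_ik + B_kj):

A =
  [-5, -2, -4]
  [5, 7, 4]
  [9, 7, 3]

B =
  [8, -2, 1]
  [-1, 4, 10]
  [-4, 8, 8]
A ⊗ B =
  [-8, -7, -4]
  [0, 3, 6]
  [-1, 7, 10]

Apply the min-plus product entry-by-entry:
  C[0][0] = min over k of (A[0][0] + B[0][0] = -5 + 8 = 3, A[0][1] + B[1][0] = -2 + -1 = -3, A[0][2] + B[2][0] = -4 + -4 = -8) = -8 (attained at k = 2)
  C[0][1] = min over k of (A[0][0] + B[0][1] = -5 + -2 = -7, A[0][1] + B[1][1] = -2 + 4 = 2, A[0][2] + B[2][1] = -4 + 8 = 4) = -7 (attained at k = 0)
  C[0][2] = min over k of (A[0][0] + B[0][2] = -5 + 1 = -4, A[0][1] + B[1][2] = -2 + 10 = 8, A[0][2] + B[2][2] = -4 + 8 = 4) = -4 (attained at k = 0)
  C[1][0] = min over k of (A[1][0] + B[0][0] = 5 + 8 = 13, A[1][1] + B[1][0] = 7 + -1 = 6, A[1][2] + B[2][0] = 4 + -4 = 0) = 0 (attained at k = 2)
  C[1][1] = min over k of (A[1][0] + B[0][1] = 5 + -2 = 3, A[1][1] + B[1][1] = 7 + 4 = 11, A[1][2] + B[2][1] = 4 + 8 = 12) = 3 (attained at k = 0)
  C[1][2] = min over k of (A[1][0] + B[0][2] = 5 + 1 = 6, A[1][1] + B[1][2] = 7 + 10 = 17, A[1][2] + B[2][2] = 4 + 8 = 12) = 6 (attained at k = 0)
  C[2][0] = min over k of (A[2][0] + B[0][0] = 9 + 8 = 17, A[2][1] + B[1][0] = 7 + -1 = 6, A[2][2] + B[2][0] = 3 + -4 = -1) = -1 (attained at k = 2)
  C[2][1] = min over k of (A[2][0] + B[0][1] = 9 + -2 = 7, A[2][1] + B[1][1] = 7 + 4 = 11, A[2][2] + B[2][1] = 3 + 8 = 11) = 7 (attained at k = 0)
  C[2][2] = min over k of (A[2][0] + B[0][2] = 9 + 1 = 10, A[2][1] + B[1][2] = 7 + 10 = 17, A[2][2] + B[2][2] = 3 + 8 = 11) = 10 (attained at k = 0)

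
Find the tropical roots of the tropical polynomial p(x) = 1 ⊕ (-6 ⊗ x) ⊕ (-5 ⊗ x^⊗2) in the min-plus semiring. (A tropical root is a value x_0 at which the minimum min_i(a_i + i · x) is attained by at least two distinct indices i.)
Roots: {-1, 7}

Each tropical root is a break point of the lower envelope of the lines y = a_i + i · x (there are 3 lines, with slopes 0, 1, ..., 2). Only the lines that attain the minimum somewhere contribute to roots; other lines are dominated. Here the surviving (envelope) indices are i = 2, i = 1, i = 0.
Intersections between consecutive envelope lines give the roots: for adjacent envelope indices i < j the intersection is x = (a_i − a_j) / (j − i). Reading off the sorted break points: {-1, 7}.
Verification: at each break x_0, at least two indices attain the minimum of min_i(a_i + i · x_0).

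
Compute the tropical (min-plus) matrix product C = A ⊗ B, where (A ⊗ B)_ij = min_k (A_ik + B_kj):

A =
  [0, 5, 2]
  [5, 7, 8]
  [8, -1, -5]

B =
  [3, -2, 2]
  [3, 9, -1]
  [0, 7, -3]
A ⊗ B =
  [2, -2, -1]
  [8, 3, 5]
  [-5, 2, -8]

Apply the min-plus product entry-by-entry:
  C[0][0] = min over k of (A[0][0] + B[0][0] = 0 + 3 = 3, A[0][1] + B[1][0] = 5 + 3 = 8, A[0][2] + B[2][0] = 2 + 0 = 2) = 2 (attained at k = 2)
  C[0][1] = min over k of (A[0][0] + B[0][1] = 0 + -2 = -2, A[0][1] + B[1][1] = 5 + 9 = 14, A[0][2] + B[2][1] = 2 + 7 = 9) = -2 (attained at k = 0)
  C[0][2] = min over k of (A[0][0] + B[0][2] = 0 + 2 = 2, A[0][1] + B[1][2] = 5 + -1 = 4, A[0][2] + B[2][2] = 2 + -3 = -1) = -1 (attained at k = 2)
  C[1][0] = min over k of (A[1][0] + B[0][0] = 5 + 3 = 8, A[1][1] + B[1][0] = 7 + 3 = 10, A[1][2] + B[2][0] = 8 + 0 = 8) = 8 (attained at k = 0)
  C[1][1] = min over k of (A[1][0] + B[0][1] = 5 + -2 = 3, A[1][1] + B[1][1] = 7 + 9 = 16, A[1][2] + B[2][1] = 8 + 7 = 15) = 3 (attained at k = 0)
  C[1][2] = min over k of (A[1][0] + B[0][2] = 5 + 2 = 7, A[1][1] + B[1][2] = 7 + -1 = 6, A[1][2] + B[2][2] = 8 + -3 = 5) = 5 (attained at k = 2)
  C[2][0] = min over k of (A[2][0] + B[0][0] = 8 + 3 = 11, A[2][1] + B[1][0] = -1 + 3 = 2, A[2][2] + B[2][0] = -5 + 0 = -5) = -5 (attained at k = 2)
  C[2][1] = min over k of (A[2][0] + B[0][1] = 8 + -2 = 6, A[2][1] + B[1][1] = -1 + 9 = 8, A[2][2] + B[2][1] = -5 + 7 = 2) = 2 (attained at k = 2)
  C[2][2] = min over k of (A[2][0] + B[0][2] = 8 + 2 = 10, A[2][1] + B[1][2] = -1 + -1 = -2, A[2][2] + B[2][2] = -5 + -3 = -8) = -8 (attained at k = 2)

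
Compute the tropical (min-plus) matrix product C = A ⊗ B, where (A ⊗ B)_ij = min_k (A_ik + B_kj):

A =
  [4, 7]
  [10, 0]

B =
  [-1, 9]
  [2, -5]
A ⊗ B =
  [3, 2]
  [2, -5]

Apply the min-plus product entry-by-entry:
  C[0][0] = min over k of (A[0][0] + B[0][0] = 4 + -1 = 3, A[0][1] + B[1][0] = 7 + 2 = 9) = 3 (attained at k = 0)
  C[0][1] = min over k of (A[0][0] + B[0][1] = 4 + 9 = 13, A[0][1] + B[1][1] = 7 + -5 = 2) = 2 (attained at k = 1)
  C[1][0] = min over k of (A[1][0] + B[0][0] = 10 + -1 = 9, A[1][1] + B[1][0] = 0 + 2 = 2) = 2 (attained at k = 1)
  C[1][1] = min over k of (A[1][0] + B[0][1] = 10 + 9 = 19, A[1][1] + B[1][1] = 0 + -5 = -5) = -5 (attained at k = 1)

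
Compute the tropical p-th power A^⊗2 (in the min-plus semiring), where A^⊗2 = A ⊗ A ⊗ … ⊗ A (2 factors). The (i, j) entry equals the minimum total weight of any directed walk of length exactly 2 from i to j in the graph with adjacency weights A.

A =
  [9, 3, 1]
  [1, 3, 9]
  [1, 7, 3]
A^⊗2 =
  [2, 6, 4]
  [4, 4, 2]
  [4, 4, 2]

Each entry (A^⊗2)_ij equals the minimum over all length-2 walks i = v_0 → v_1 → … → v_2 = j of Σ_t A[v_t][v_{t+1}]. For example, for (i, j) = (0, 2) we minimise over 3 possible intermediate vertex sequences; the minimum is 4, attained along the walk 0 → 2 → 2.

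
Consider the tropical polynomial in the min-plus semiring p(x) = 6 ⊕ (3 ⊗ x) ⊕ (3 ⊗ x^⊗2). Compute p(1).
p(1) = 4

A tropical monomial a ⊗ x^⊗i evaluates to a + i · x. Evaluating each term at x = 1:
  Term 0 contributes 6 + 0 · 1 = 6
  Term 1 contributes 3 + 1 · 1 = 4
  Term 2 contributes 3 + 2 · 1 = 5
p(1) = ⊕ of these = min[6, 4, 5] = 4.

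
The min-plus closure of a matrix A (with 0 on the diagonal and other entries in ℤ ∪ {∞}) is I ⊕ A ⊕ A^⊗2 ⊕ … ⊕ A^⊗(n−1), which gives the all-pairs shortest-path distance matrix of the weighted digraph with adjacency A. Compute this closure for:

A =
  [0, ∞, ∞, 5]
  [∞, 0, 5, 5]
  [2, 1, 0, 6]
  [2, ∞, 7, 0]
Closure =
  [0, 13, 12, 5]
  [7, 0, 5, 5]
  [2, 1, 0, 6]
  [2, 8, 7, 0]

This is the Floyd-Warshall all-pairs shortest-path computation. For each intermediate vertex k = 0, 1, …, 3, update dist[i][j] ← min(dist[i][j], dist[i][k] + dist[k][j]). The final matrix gives, for each (i, j), the minimum total weight of any directed path from i to j (possibly empty when i = j).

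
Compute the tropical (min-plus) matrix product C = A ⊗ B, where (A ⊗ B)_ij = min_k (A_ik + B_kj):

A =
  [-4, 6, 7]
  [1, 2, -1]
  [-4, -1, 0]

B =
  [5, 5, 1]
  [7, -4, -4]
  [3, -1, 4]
A ⊗ B =
  [1, 1, -3]
  [2, -2, -2]
  [1, -5, -5]

Apply the min-plus product entry-by-entry:
  C[0][0] = min over k of (A[0][0] + B[0][0] = -4 + 5 = 1, A[0][1] + B[1][0] = 6 + 7 = 13, A[0][2] + B[2][0] = 7 + 3 = 10) = 1 (attained at k = 0)
  C[0][1] = min over k of (A[0][0] + B[0][1] = -4 + 5 = 1, A[0][1] + B[1][1] = 6 + -4 = 2, A[0][2] + B[2][1] = 7 + -1 = 6) = 1 (attained at k = 0)
  C[0][2] = min over k of (A[0][0] + B[0][2] = -4 + 1 = -3, A[0][1] + B[1][2] = 6 + -4 = 2, A[0][2] + B[2][2] = 7 + 4 = 11) = -3 (attained at k = 0)
  C[1][0] = min over k of (A[1][0] + B[0][0] = 1 + 5 = 6, A[1][1] + B[1][0] = 2 + 7 = 9, A[1][2] + B[2][0] = -1 + 3 = 2) = 2 (attained at k = 2)
  C[1][1] = min over k of (A[1][0] + B[0][1] = 1 + 5 = 6, A[1][1] + B[1][1] = 2 + -4 = -2, A[1][2] + B[2][1] = -1 + -1 = -2) = -2 (attained at k = 1)
  C[1][2] = min over k of (A[1][0] + B[0][2] = 1 + 1 = 2, A[1][1] + B[1][2] = 2 + -4 = -2, A[1][2] + B[2][2] = -1 + 4 = 3) = -2 (attained at k = 1)
  C[2][0] = min over k of (A[2][0] + B[0][0] = -4 + 5 = 1, A[2][1] + B[1][0] = -1 + 7 = 6, A[2][2] + B[2][0] = 0 + 3 = 3) = 1 (attained at k = 0)
  C[2][1] = min over k of (A[2][0] + B[0][1] = -4 + 5 = 1, A[2][1] + B[1][1] = -1 + -4 = -5, A[2][2] + B[2][1] = 0 + -1 = -1) = -5 (attained at k = 1)
  C[2][2] = min over k of (A[2][0] + B[0][2] = -4 + 1 = -3, A[2][1] + B[1][2] = -1 + -4 = -5, A[2][2] + B[2][2] = 0 + 4 = 4) = -5 (attained at k = 1)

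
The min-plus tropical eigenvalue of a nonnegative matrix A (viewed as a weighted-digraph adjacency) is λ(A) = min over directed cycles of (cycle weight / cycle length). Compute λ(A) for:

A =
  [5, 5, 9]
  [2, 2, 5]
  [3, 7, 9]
λ(A) = 2

Enumerate directed cycles and compute their means (weight / length). Sample:
  cycle 0 → 0: weight = 5, length = 1, mean = 5/1 ≈ 5.000
  cycle 1 → 1: weight = 2, length = 1, mean = 2/1 ≈ 2.000
  cycle 2 → 2: weight = 9, length = 1, mean = 9/1 ≈ 9.000
  cycle 0 → 1 → 0: weight = 7, length = 2, mean = 7/2 ≈ 3.500
  cycle 0 → 2 → 0: weight = 12, length = 2, mean = 12/2 ≈ 6.000
  cycle 1 → 0 → 1: weight = 7, length = 2, mean = 7/2 ≈ 3.500
Minimum mean = 2.000, attained e.g. along the cycle 1 → 1 with weight 2 and length 1. So λ(A) = 2/1 = 2.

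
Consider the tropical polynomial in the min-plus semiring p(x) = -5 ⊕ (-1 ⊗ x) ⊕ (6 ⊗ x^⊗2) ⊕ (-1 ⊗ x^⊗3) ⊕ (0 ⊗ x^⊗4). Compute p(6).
p(6) = -5

A tropical monomial a ⊗ x^⊗i evaluates to a + i · x. Evaluating each term at x = 6:
  Term 0 contributes -5 + 0 · 6 = -5
  Term 1 contributes -1 + 1 · 6 = 5
  Term 2 contributes 6 + 2 · 6 = 18
  Term 3 contributes -1 + 3 · 6 = 17
  Term 4 contributes 0 + 4 · 6 = 24
p(6) = ⊕ of these = min[-5, 5, 18, 17, 24] = -5.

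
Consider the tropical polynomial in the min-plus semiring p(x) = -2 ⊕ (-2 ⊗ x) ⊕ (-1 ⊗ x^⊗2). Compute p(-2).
p(-2) = -5

A tropical monomial a ⊗ x^⊗i evaluates to a + i · x. Evaluating each term at x = -2:
  Term 0 contributes -2 + 0 · -2 = -2
  Term 1 contributes -2 + 1 · -2 = -4
  Term 2 contributes -1 + 2 · -2 = -5
p(-2) = ⊕ of these = min[-2, -4, -5] = -5.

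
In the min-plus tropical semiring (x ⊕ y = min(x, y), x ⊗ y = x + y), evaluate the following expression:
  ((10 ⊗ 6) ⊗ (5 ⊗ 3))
((10 ⊗ 6) ⊗ (5 ⊗ 3)) = 24

Expand innermost to outermost. Recall ⊕ takes the minimum of its arguments and ⊗ takes their sum. Working out the expression ((10 ⊗ 6) ⊗ (5 ⊗ 3)) gives 24.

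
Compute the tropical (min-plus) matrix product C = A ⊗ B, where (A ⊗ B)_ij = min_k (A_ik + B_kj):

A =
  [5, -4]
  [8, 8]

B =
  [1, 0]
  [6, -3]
A ⊗ B =
  [2, -7]
  [9, 5]

Apply the min-plus product entry-by-entry:
  C[0][0] = min over k of (A[0][0] + B[0][0] = 5 + 1 = 6, A[0][1] + B[1][0] = -4 + 6 = 2) = 2 (attained at k = 1)
  C[0][1] = min over k of (A[0][0] + B[0][1] = 5 + 0 = 5, A[0][1] + B[1][1] = -4 + -3 = -7) = -7 (attained at k = 1)
  C[1][0] = min over k of (A[1][0] + B[0][0] = 8 + 1 = 9, A[1][1] + B[1][0] = 8 + 6 = 14) = 9 (attained at k = 0)
  C[1][1] = min over k of (A[1][0] + B[0][1] = 8 + 0 = 8, A[1][1] + B[1][1] = 8 + -3 = 5) = 5 (attained at k = 1)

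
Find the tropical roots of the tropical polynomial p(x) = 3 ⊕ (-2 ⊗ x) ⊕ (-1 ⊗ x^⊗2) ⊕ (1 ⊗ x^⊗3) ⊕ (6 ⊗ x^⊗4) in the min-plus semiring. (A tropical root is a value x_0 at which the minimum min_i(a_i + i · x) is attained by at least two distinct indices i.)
Roots: {-5, -2, -1, 5}

Each tropical root is a break point of the lower envelope of the lines y = a_i + i · x (there are 5 lines, with slopes 0, 1, ..., 4). Only the lines that attain the minimum somewhere contribute to roots; other lines are dominated. Here the surviving (envelope) indices are i = 4, i = 3, i = 2, i = 1, i = 0.
Intersections between consecutive envelope lines give the roots: for adjacent envelope indices i < j the intersection is x = (a_i − a_j) / (j − i). Reading off the sorted break points: {-5, -2, -1, 5}.
Verification: at each break x_0, at least two indices attain the minimum of min_i(a_i + i · x_0).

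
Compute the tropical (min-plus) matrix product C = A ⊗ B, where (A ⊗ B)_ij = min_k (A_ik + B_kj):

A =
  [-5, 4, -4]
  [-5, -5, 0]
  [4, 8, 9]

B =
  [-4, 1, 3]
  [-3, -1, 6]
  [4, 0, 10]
A ⊗ B =
  [-9, -4, -2]
  [-9, -6, -2]
  [0, 5, 7]

Apply the min-plus product entry-by-entry:
  C[0][0] = min over k of (A[0][0] + B[0][0] = -5 + -4 = -9, A[0][1] + B[1][0] = 4 + -3 = 1, A[0][2] + B[2][0] = -4 + 4 = 0) = -9 (attained at k = 0)
  C[0][1] = min over k of (A[0][0] + B[0][1] = -5 + 1 = -4, A[0][1] + B[1][1] = 4 + -1 = 3, A[0][2] + B[2][1] = -4 + 0 = -4) = -4 (attained at k = 0)
  C[0][2] = min over k of (A[0][0] + B[0][2] = -5 + 3 = -2, A[0][1] + B[1][2] = 4 + 6 = 10, A[0][2] + B[2][2] = -4 + 10 = 6) = -2 (attained at k = 0)
  C[1][0] = min over k of (A[1][0] + B[0][0] = -5 + -4 = -9, A[1][1] + B[1][0] = -5 + -3 = -8, A[1][2] + B[2][0] = 0 + 4 = 4) = -9 (attained at k = 0)
  C[1][1] = min over k of (A[1][0] + B[0][1] = -5 + 1 = -4, A[1][1] + B[1][1] = -5 + -1 = -6, A[1][2] + B[2][1] = 0 + 0 = 0) = -6 (attained at k = 1)
  C[1][2] = min over k of (A[1][0] + B[0][2] = -5 + 3 = -2, A[1][1] + B[1][2] = -5 + 6 = 1, A[1][2] + B[2][2] = 0 + 10 = 10) = -2 (attained at k = 0)
  C[2][0] = min over k of (A[2][0] + B[0][0] = 4 + -4 = 0, A[2][1] + B[1][0] = 8 + -3 = 5, A[2][2] + B[2][0] = 9 + 4 = 13) = 0 (attained at k = 0)
  C[2][1] = min over k of (A[2][0] + B[0][1] = 4 + 1 = 5, A[2][1] + B[1][1] = 8 + -1 = 7, A[2][2] + B[2][1] = 9 + 0 = 9) = 5 (attained at k = 0)
  C[2][2] = min over k of (A[2][0] + B[0][2] = 4 + 3 = 7, A[2][1] + B[1][2] = 8 + 6 = 14, A[2][2] + B[2][2] = 9 + 10 = 19) = 7 (attained at k = 0)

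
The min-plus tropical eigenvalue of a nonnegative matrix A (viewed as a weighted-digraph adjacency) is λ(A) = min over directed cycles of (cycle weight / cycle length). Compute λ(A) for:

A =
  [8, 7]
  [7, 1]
λ(A) = 1

Enumerate directed cycles and compute their means (weight / length). Sample:
  cycle 0 → 0: weight = 8, length = 1, mean = 8/1 ≈ 8.000
  cycle 1 → 1: weight = 1, length = 1, mean = 1/1 ≈ 1.000
  cycle 0 → 1 → 0: weight = 14, length = 2, mean = 14/2 ≈ 7.000
  cycle 1 → 0 → 1: weight = 14, length = 2, mean = 14/2 ≈ 7.000
Minimum mean = 1.000, attained e.g. along the cycle 1 → 1 with weight 1 and length 1. So λ(A) = 1/1 = 1.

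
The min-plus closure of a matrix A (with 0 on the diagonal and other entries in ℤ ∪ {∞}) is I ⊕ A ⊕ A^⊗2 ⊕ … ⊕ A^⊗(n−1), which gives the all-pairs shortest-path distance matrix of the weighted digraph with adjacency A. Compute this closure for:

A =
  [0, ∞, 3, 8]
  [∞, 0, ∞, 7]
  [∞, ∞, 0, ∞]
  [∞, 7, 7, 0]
Closure =
  [0, 15, 3, 8]
  [∞, 0, 14, 7]
  [∞, ∞, 0, ∞]
  [∞, 7, 7, 0]

This is the Floyd-Warshall all-pairs shortest-path computation. For each intermediate vertex k = 0, 1, …, 3, update dist[i][j] ← min(dist[i][j], dist[i][k] + dist[k][j]). The final matrix gives, for each (i, j), the minimum total weight of any directed path from i to j (possibly empty when i = j).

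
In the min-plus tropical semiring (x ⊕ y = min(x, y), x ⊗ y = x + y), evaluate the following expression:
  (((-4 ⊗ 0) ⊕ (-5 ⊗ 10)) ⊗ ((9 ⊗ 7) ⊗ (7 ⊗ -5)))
(((-4 ⊗ 0) ⊕ (-5 ⊗ 10)) ⊗ ((9 ⊗ 7) ⊗ (7 ⊗ -5))) = 14

Expand innermost to outermost. Recall ⊕ takes the minimum of its arguments and ⊗ takes their sum. Working out the expression (((-4 ⊗ 0) ⊕ (-5 ⊗ 10)) ⊗ ((9 ⊗ 7) ⊗ (7 ⊗ -5))) gives 14.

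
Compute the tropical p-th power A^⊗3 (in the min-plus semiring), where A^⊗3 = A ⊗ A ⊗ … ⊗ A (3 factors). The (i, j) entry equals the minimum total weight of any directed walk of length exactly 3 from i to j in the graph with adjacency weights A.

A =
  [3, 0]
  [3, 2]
A^⊗3 =
  [5, 3]
  [6, 5]

Each entry (A^⊗3)_ij equals the minimum over all length-3 walks i = v_0 → v_1 → … → v_3 = j of Σ_t A[v_t][v_{t+1}]. For example, for (i, j) = (0, 1) we minimise over 4 possible intermediate vertex sequences; the minimum is 3, attained along the walk 0 → 1 → 0 → 1.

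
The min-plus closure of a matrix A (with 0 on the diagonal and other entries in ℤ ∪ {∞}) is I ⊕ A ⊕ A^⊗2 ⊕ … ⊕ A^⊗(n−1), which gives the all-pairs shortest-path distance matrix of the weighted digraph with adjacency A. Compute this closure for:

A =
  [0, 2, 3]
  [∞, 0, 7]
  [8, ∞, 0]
Closure =
  [0, 2, 3]
  [15, 0, 7]
  [8, 10, 0]

This is the Floyd-Warshall all-pairs shortest-path computation. For each intermediate vertex k = 0, 1, …, 2, update dist[i][j] ← min(dist[i][j], dist[i][k] + dist[k][j]). The final matrix gives, for each (i, j), the minimum total weight of any directed path from i to j (possibly empty when i = j).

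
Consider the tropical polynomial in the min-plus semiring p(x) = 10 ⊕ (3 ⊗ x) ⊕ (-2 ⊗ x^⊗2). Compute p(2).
p(2) = 2

A tropical monomial a ⊗ x^⊗i evaluates to a + i · x. Evaluating each term at x = 2:
  Term 0 contributes 10 + 0 · 2 = 10
  Term 1 contributes 3 + 1 · 2 = 5
  Term 2 contributes -2 + 2 · 2 = 2
p(2) = ⊕ of these = min[10, 5, 2] = 2.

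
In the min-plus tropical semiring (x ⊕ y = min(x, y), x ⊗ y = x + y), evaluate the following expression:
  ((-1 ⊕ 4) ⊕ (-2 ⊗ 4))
((-1 ⊕ 4) ⊕ (-2 ⊗ 4)) = -1

Expand innermost to outermost. Recall ⊕ takes the minimum of its arguments and ⊗ takes their sum. Working out the expression ((-1 ⊕ 4) ⊕ (-2 ⊗ 4)) gives -1.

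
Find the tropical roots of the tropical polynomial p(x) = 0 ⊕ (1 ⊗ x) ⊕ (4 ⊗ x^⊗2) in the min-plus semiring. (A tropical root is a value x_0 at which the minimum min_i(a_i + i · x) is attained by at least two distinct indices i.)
Roots: {-3, -1}

Each tropical root is a break point of the lower envelope of the lines y = a_i + i · x (there are 3 lines, with slopes 0, 1, ..., 2). Only the lines that attain the minimum somewhere contribute to roots; other lines are dominated. Here the surviving (envelope) indices are i = 2, i = 1, i = 0.
Intersections between consecutive envelope lines give the roots: for adjacent envelope indices i < j the intersection is x = (a_i − a_j) / (j − i). Reading off the sorted break points: {-3, -1}.
Verification: at each break x_0, at least two indices attain the minimum of min_i(a_i + i · x_0).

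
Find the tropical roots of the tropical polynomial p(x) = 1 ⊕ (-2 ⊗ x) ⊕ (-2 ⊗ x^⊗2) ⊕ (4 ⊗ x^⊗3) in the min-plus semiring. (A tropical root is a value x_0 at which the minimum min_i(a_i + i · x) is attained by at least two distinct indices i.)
Roots: {-6, 0, 3}

Each tropical root is a break point of the lower envelope of the lines y = a_i + i · x (there are 4 lines, with slopes 0, 1, ..., 3). Only the lines that attain the minimum somewhere contribute to roots; other lines are dominated. Here the surviving (envelope) indices are i = 3, i = 2, i = 1, i = 0.
Intersections between consecutive envelope lines give the roots: for adjacent envelope indices i < j the intersection is x = (a_i − a_j) / (j − i). Reading off the sorted break points: {-6, 0, 3}.
Verification: at each break x_0, at least two indices attain the minimum of min_i(a_i + i · x_0).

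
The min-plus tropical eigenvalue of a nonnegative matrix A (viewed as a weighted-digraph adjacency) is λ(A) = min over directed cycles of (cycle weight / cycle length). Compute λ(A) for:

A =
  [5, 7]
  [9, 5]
λ(A) = 5

Enumerate directed cycles and compute their means (weight / length). Sample:
  cycle 0 → 0: weight = 5, length = 1, mean = 5/1 ≈ 5.000
  cycle 1 → 1: weight = 5, length = 1, mean = 5/1 ≈ 5.000
  cycle 0 → 1 → 0: weight = 16, length = 2, mean = 16/2 ≈ 8.000
  cycle 1 → 0 → 1: weight = 16, length = 2, mean = 16/2 ≈ 8.000
Minimum mean = 5.000, attained e.g. along the cycle 0 → 0 with weight 5 and length 1. So λ(A) = 5/1 = 5.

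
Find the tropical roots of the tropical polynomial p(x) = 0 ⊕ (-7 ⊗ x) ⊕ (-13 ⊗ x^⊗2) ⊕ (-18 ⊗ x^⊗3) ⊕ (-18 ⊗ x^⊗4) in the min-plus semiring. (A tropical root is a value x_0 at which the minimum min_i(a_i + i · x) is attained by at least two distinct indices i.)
Roots: {0, 5, 6, 7}

Each tropical root is a break point of the lower envelope of the lines y = a_i + i · x (there are 5 lines, with slopes 0, 1, ..., 4). Only the lines that attain the minimum somewhere contribute to roots; other lines are dominated. Here the surviving (envelope) indices are i = 4, i = 3, i = 2, i = 1, i = 0.
Intersections between consecutive envelope lines give the roots: for adjacent envelope indices i < j the intersection is x = (a_i − a_j) / (j − i). Reading off the sorted break points: {0, 5, 6, 7}.
Verification: at each break x_0, at least two indices attain the minimum of min_i(a_i + i · x_0).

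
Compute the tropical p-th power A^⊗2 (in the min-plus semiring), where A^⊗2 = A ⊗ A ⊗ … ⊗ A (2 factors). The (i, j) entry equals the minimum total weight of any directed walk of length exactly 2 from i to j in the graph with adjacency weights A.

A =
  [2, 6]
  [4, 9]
A^⊗2 =
  [4, 8]
  [6, 10]

Each entry (A^⊗2)_ij equals the minimum over all length-2 walks i = v_0 → v_1 → … → v_2 = j of Σ_t A[v_t][v_{t+1}]. For example, for (i, j) = (0, 1) we minimise over 2 possible intermediate vertex sequences; the minimum is 8, attained along the walk 0 → 0 → 1.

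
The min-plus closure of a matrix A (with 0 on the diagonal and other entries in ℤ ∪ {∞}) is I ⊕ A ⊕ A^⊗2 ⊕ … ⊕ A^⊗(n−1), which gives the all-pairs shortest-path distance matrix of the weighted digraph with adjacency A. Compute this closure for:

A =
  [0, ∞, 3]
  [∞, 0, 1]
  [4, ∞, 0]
Closure =
  [0, ∞, 3]
  [5, 0, 1]
  [4, ∞, 0]

This is the Floyd-Warshall all-pairs shortest-path computation. For each intermediate vertex k = 0, 1, …, 2, update dist[i][j] ← min(dist[i][j], dist[i][k] + dist[k][j]). The final matrix gives, for each (i, j), the minimum total weight of any directed path from i to j (possibly empty when i = j).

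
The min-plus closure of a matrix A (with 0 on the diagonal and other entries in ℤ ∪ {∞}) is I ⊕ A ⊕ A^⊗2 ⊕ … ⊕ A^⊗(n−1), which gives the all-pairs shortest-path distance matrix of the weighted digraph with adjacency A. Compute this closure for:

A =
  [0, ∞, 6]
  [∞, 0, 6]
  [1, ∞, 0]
Closure =
  [0, ∞, 6]
  [7, 0, 6]
  [1, ∞, 0]

This is the Floyd-Warshall all-pairs shortest-path computation. For each intermediate vertex k = 0, 1, …, 2, update dist[i][j] ← min(dist[i][j], dist[i][k] + dist[k][j]). The final matrix gives, for each (i, j), the minimum total weight of any directed path from i to j (possibly empty when i = j).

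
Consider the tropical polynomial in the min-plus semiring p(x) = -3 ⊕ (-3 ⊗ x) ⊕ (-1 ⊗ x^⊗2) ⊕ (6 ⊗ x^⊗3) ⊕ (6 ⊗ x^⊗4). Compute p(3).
p(3) = -3

A tropical monomial a ⊗ x^⊗i evaluates to a + i · x. Evaluating each term at x = 3:
  Term 0 contributes -3 + 0 · 3 = -3
  Term 1 contributes -3 + 1 · 3 = 0
  Term 2 contributes -1 + 2 · 3 = 5
  Term 3 contributes 6 + 3 · 3 = 15
  Term 4 contributes 6 + 4 · 3 = 18
p(3) = ⊕ of these = min[-3, 0, 5, 15, 18] = -3.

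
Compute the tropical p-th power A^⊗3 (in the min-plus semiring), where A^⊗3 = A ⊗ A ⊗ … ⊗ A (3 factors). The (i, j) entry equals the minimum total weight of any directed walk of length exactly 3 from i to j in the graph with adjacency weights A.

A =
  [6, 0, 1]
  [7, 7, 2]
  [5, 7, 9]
A^⊗3 =
  [7, 6, 7]
  [13, 7, 8]
  [11, 11, 7]

Each entry (A^⊗3)_ij equals the minimum over all length-3 walks i = v_0 → v_1 → … → v_3 = j of Σ_t A[v_t][v_{t+1}]. For example, for (i, j) = (0, 2) we minimise over 9 possible intermediate vertex sequences; the minimum is 7, attained along the walk 0 → 2 → 0 → 2.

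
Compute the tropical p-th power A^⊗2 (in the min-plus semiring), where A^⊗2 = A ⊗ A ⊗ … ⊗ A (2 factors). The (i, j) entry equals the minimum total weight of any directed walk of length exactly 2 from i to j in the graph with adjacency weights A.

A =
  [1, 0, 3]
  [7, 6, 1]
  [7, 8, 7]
A^⊗2 =
  [2, 1, 1]
  [8, 7, 7]
  [8, 7, 9]

Each entry (A^⊗2)_ij equals the minimum over all length-2 walks i = v_0 → v_1 → … → v_2 = j of Σ_t A[v_t][v_{t+1}]. For example, for (i, j) = (0, 2) we minimise over 3 possible intermediate vertex sequences; the minimum is 1, attained along the walk 0 → 1 → 2.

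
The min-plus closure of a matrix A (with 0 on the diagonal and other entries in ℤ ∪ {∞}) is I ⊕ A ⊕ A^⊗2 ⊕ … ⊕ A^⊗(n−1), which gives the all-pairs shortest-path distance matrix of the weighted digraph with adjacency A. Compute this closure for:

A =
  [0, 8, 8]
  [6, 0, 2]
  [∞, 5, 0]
Closure =
  [0, 8, 8]
  [6, 0, 2]
  [11, 5, 0]

This is the Floyd-Warshall all-pairs shortest-path computation. For each intermediate vertex k = 0, 1, …, 2, update dist[i][j] ← min(dist[i][j], dist[i][k] + dist[k][j]). The final matrix gives, for each (i, j), the minimum total weight of any directed path from i to j (possibly empty when i = j).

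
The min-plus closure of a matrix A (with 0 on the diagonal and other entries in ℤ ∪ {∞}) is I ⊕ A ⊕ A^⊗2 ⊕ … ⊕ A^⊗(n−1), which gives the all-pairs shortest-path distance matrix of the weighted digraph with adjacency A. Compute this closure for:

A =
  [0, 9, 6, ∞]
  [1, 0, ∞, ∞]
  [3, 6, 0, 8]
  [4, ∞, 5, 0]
Closure =
  [0, 9, 6, 14]
  [1, 0, 7, 15]
  [3, 6, 0, 8]
  [4, 11, 5, 0]

This is the Floyd-Warshall all-pairs shortest-path computation. For each intermediate vertex k = 0, 1, …, 3, update dist[i][j] ← min(dist[i][j], dist[i][k] + dist[k][j]). The final matrix gives, for each (i, j), the minimum total weight of any directed path from i to j (possibly empty when i = j).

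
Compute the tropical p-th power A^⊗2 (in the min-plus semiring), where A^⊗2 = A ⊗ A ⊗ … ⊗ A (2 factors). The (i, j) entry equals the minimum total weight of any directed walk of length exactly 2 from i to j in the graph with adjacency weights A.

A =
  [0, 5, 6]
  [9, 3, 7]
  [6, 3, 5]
A^⊗2 =
  [0, 5, 6]
  [9, 6, 10]
  [6, 6, 10]

Each entry (A^⊗2)_ij equals the minimum over all length-2 walks i = v_0 → v_1 → … → v_2 = j of Σ_t A[v_t][v_{t+1}]. For example, for (i, j) = (0, 2) we minimise over 3 possible intermediate vertex sequences; the minimum is 6, attained along the walk 0 → 0 → 2.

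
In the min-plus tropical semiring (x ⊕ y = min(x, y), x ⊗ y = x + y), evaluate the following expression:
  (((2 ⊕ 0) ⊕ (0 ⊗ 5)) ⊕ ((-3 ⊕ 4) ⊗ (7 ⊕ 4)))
(((2 ⊕ 0) ⊕ (0 ⊗ 5)) ⊕ ((-3 ⊕ 4) ⊗ (7 ⊕ 4))) = 0

Expand innermost to outermost. Recall ⊕ takes the minimum of its arguments and ⊗ takes their sum. Working out the expression (((2 ⊕ 0) ⊕ (0 ⊗ 5)) ⊕ ((-3 ⊕ 4) ⊗ (7 ⊕ 4))) gives 0.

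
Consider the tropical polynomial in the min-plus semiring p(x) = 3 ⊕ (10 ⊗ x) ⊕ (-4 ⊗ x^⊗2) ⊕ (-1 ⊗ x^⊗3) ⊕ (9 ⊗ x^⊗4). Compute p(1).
p(1) = -2

A tropical monomial a ⊗ x^⊗i evaluates to a + i · x. Evaluating each term at x = 1:
  Term 0 contributes 3 + 0 · 1 = 3
  Term 1 contributes 10 + 1 · 1 = 11
  Term 2 contributes -4 + 2 · 1 = -2
  Term 3 contributes -1 + 3 · 1 = 2
  Term 4 contributes 9 + 4 · 1 = 13
p(1) = ⊕ of these = min[3, 11, -2, 2, 13] = -2.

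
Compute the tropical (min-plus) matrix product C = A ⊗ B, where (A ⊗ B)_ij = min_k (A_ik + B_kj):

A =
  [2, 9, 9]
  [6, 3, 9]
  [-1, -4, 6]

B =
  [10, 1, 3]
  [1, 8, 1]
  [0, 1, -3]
A ⊗ B =
  [9, 3, 5]
  [4, 7, 4]
  [-3, 0, -3]

Apply the min-plus product entry-by-entry:
  C[0][0] = min over k of (A[0][0] + B[0][0] = 2 + 10 = 12, A[0][1] + B[1][0] = 9 + 1 = 10, A[0][2] + B[2][0] = 9 + 0 = 9) = 9 (attained at k = 2)
  C[0][1] = min over k of (A[0][0] + B[0][1] = 2 + 1 = 3, A[0][1] + B[1][1] = 9 + 8 = 17, A[0][2] + B[2][1] = 9 + 1 = 10) = 3 (attained at k = 0)
  C[0][2] = min over k of (A[0][0] + B[0][2] = 2 + 3 = 5, A[0][1] + B[1][2] = 9 + 1 = 10, A[0][2] + B[2][2] = 9 + -3 = 6) = 5 (attained at k = 0)
  C[1][0] = min over k of (A[1][0] + B[0][0] = 6 + 10 = 16, A[1][1] + B[1][0] = 3 + 1 = 4, A[1][2] + B[2][0] = 9 + 0 = 9) = 4 (attained at k = 1)
  C[1][1] = min over k of (A[1][0] + B[0][1] = 6 + 1 = 7, A[1][1] + B[1][1] = 3 + 8 = 11, A[1][2] + B[2][1] = 9 + 1 = 10) = 7 (attained at k = 0)
  C[1][2] = min over k of (A[1][0] + B[0][2] = 6 + 3 = 9, A[1][1] + B[1][2] = 3 + 1 = 4, A[1][2] + B[2][2] = 9 + -3 = 6) = 4 (attained at k = 1)
  C[2][0] = min over k of (A[2][0] + B[0][0] = -1 + 10 = 9, A[2][1] + B[1][0] = -4 + 1 = -3, A[2][2] + B[2][0] = 6 + 0 = 6) = -3 (attained at k = 1)
  C[2][1] = min over k of (A[2][0] + B[0][1] = -1 + 1 = 0, A[2][1] + B[1][1] = -4 + 8 = 4, A[2][2] + B[2][1] = 6 + 1 = 7) = 0 (attained at k = 0)
  C[2][2] = min over k of (A[2][0] + B[0][2] = -1 + 3 = 2, A[2][1] + B[1][2] = -4 + 1 = -3, A[2][2] + B[2][2] = 6 + -3 = 3) = -3 (attained at k = 1)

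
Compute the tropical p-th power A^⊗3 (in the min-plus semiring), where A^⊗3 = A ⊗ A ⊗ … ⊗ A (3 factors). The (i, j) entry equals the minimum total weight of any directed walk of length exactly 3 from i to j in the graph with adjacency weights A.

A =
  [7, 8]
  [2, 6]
A^⊗3 =
  [16, 18]
  [12, 16]

Each entry (A^⊗3)_ij equals the minimum over all length-3 walks i = v_0 → v_1 → … → v_3 = j of Σ_t A[v_t][v_{t+1}]. For example, for (i, j) = (0, 1) we minimise over 4 possible intermediate vertex sequences; the minimum is 18, attained along the walk 0 → 1 → 0 → 1.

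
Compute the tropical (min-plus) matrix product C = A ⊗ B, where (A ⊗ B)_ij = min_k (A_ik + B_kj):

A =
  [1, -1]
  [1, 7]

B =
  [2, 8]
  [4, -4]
A ⊗ B =
  [3, -5]
  [3, 3]

Apply the min-plus product entry-by-entry:
  C[0][0] = min over k of (A[0][0] + B[0][0] = 1 + 2 = 3, A[0][1] + B[1][0] = -1 + 4 = 3) = 3 (attained at k = 0)
  C[0][1] = min over k of (A[0][0] + B[0][1] = 1 + 8 = 9, A[0][1] + B[1][1] = -1 + -4 = -5) = -5 (attained at k = 1)
  C[1][0] = min over k of (A[1][0] + B[0][0] = 1 + 2 = 3, A[1][1] + B[1][0] = 7 + 4 = 11) = 3 (attained at k = 0)
  C[1][1] = min over k of (A[1][0] + B[0][1] = 1 + 8 = 9, A[1][1] + B[1][1] = 7 + -4 = 3) = 3 (attained at k = 1)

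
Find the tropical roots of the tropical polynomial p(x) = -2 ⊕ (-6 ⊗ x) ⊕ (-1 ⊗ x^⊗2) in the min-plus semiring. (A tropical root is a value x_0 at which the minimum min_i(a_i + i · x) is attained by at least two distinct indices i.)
Roots: {-5, 4}

Each tropical root is a break point of the lower envelope of the lines y = a_i + i · x (there are 3 lines, with slopes 0, 1, ..., 2). Only the lines that attain the minimum somewhere contribute to roots; other lines are dominated. Here the surviving (envelope) indices are i = 2, i = 1, i = 0.
Intersections between consecutive envelope lines give the roots: for adjacent envelope indices i < j the intersection is x = (a_i − a_j) / (j − i). Reading off the sorted break points: {-5, 4}.
Verification: at each break x_0, at least two indices attain the minimum of min_i(a_i + i · x_0).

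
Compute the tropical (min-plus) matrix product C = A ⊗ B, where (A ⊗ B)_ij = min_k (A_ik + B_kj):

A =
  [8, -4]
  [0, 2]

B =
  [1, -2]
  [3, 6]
A ⊗ B =
  [-1, 2]
  [1, -2]

Apply the min-plus product entry-by-entry:
  C[0][0] = min over k of (A[0][0] + B[0][0] = 8 + 1 = 9, A[0][1] + B[1][0] = -4 + 3 = -1) = -1 (attained at k = 1)
  C[0][1] = min over k of (A[0][0] + B[0][1] = 8 + -2 = 6, A[0][1] + B[1][1] = -4 + 6 = 2) = 2 (attained at k = 1)
  C[1][0] = min over k of (A[1][0] + B[0][0] = 0 + 1 = 1, A[1][1] + B[1][0] = 2 + 3 = 5) = 1 (attained at k = 0)
  C[1][1] = min over k of (A[1][0] + B[0][1] = 0 + -2 = -2, A[1][1] + B[1][1] = 2 + 6 = 8) = -2 (attained at k = 0)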